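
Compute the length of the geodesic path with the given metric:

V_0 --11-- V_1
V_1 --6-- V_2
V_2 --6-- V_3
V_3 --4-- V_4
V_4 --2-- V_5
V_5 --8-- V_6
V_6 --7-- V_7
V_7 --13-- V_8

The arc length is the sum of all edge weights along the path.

Arc length = 11 + 6 + 6 + 4 + 2 + 8 + 7 + 13 = 57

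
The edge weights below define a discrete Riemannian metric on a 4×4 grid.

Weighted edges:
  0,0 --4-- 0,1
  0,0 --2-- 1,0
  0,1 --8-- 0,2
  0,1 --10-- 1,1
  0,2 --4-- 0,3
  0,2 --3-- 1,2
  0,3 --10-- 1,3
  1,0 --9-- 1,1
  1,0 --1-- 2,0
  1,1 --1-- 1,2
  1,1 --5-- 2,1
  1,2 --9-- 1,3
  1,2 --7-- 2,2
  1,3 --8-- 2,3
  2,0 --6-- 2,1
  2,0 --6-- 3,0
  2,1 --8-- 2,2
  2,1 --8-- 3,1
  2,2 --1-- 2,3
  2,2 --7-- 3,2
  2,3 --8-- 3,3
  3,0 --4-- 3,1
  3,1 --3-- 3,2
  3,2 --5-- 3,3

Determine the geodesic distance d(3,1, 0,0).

Shortest path: 3,1 → 3,0 → 2,0 → 1,0 → 0,0, total weight = 13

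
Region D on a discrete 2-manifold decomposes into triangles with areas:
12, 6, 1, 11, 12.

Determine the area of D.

12 + 6 + 1 + 11 + 12 = 42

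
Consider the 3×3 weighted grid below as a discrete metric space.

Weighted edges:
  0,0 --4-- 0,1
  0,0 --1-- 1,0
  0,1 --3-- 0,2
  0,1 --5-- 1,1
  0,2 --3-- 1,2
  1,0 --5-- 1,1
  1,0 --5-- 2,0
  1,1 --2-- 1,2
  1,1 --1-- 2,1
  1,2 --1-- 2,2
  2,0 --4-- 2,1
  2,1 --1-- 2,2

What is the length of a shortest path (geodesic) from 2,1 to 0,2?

Shortest path: 2,1 → 2,2 → 1,2 → 0,2, total weight = 5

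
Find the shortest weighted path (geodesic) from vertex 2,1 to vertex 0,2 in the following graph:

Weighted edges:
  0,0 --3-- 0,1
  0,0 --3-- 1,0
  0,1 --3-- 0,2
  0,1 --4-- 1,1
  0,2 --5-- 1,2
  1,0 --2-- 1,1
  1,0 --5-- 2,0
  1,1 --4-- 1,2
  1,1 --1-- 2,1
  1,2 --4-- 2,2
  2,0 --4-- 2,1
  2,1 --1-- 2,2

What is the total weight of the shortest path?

Shortest path: 2,1 → 1,1 → 0,1 → 0,2, total weight = 8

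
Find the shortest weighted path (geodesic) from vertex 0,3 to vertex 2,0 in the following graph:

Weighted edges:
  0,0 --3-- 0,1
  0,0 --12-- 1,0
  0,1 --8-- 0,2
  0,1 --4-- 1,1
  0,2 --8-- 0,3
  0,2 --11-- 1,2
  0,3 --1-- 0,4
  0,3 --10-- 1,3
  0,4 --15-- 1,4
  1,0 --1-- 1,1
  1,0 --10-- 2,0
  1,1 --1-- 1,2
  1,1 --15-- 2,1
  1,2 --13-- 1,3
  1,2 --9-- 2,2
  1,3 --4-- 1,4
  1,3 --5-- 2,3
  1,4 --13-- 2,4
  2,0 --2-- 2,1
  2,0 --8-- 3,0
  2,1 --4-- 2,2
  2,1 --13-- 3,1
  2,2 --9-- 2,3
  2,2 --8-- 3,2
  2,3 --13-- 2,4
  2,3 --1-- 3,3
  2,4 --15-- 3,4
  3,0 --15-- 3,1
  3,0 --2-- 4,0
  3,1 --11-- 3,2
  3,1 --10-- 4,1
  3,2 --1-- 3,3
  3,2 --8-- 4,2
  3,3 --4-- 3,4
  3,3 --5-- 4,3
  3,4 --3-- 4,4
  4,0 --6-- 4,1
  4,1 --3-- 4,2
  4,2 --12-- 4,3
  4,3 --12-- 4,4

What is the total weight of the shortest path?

Shortest path: 0,3 → 1,3 → 2,3 → 2,2 → 2,1 → 2,0, total weight = 30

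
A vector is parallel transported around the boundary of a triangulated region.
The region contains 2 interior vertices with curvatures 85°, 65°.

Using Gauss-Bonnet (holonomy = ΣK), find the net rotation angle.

Holonomy = total enclosed curvature = 85° + 65° = 150°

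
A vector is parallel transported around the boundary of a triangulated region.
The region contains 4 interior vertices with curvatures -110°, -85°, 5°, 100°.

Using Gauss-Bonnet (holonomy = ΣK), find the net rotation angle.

Holonomy = total enclosed curvature = (-110°) + (-85°) + 5° + 100° = -90°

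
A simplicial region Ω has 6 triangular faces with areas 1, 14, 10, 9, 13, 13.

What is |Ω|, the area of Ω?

1 + 14 + 10 + 9 + 13 + 13 = 60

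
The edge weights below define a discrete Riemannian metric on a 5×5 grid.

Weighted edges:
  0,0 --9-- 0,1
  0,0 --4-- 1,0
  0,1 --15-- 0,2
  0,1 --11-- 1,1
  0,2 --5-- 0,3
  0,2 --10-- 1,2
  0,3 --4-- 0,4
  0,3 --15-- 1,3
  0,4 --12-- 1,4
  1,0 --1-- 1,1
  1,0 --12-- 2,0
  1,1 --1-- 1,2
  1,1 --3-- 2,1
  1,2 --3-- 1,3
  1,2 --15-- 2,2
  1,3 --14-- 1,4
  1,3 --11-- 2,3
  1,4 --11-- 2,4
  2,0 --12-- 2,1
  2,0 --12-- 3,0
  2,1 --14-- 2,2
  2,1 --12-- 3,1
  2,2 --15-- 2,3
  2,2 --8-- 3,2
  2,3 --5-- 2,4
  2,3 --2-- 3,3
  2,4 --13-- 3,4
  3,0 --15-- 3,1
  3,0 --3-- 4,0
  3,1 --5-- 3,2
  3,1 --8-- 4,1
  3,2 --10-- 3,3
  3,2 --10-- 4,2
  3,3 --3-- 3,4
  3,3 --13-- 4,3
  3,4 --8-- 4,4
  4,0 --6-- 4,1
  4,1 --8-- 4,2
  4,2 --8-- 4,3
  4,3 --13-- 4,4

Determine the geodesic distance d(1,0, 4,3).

Shortest path: 1,0 → 1,1 → 1,2 → 1,3 → 2,3 → 3,3 → 4,3, total weight = 31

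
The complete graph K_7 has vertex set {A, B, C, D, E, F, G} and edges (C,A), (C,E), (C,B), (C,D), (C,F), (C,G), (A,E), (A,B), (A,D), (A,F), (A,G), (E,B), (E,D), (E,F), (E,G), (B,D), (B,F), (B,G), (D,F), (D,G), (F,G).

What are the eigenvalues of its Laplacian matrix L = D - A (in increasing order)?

For the complete graph K_n, L = nI − J (J = all-ones matrix). J has eigenvalues n (once, eigenvector 𝟙) and 0 (multiplicity n−1), so L has eigenvalues 0 (once) and n (multiplicity n−1). Here n = 7: eigenvalue 0 once and 7 with multiplicity 6.
Laplacian eigenvalues (increasing order): [0.0, 7.0, 7.0, 7.0, 7.0, 7.0, 7.0]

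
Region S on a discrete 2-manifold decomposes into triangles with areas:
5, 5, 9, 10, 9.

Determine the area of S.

5 + 5 + 9 + 10 + 9 = 38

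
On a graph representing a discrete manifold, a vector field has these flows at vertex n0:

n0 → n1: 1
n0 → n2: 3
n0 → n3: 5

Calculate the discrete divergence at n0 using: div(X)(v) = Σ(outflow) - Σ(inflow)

Divergence = sum of outgoing flows = 1 + 3 + 5 = 9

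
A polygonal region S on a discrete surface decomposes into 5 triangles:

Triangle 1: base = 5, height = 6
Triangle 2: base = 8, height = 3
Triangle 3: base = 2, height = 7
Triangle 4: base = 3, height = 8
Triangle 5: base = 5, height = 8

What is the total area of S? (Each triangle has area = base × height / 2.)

(1/2)×5×6 + (1/2)×8×3 + (1/2)×2×7 + (1/2)×3×8 + (1/2)×5×8 = 66.0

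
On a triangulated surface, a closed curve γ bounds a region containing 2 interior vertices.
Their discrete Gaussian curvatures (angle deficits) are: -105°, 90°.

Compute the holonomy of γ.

Holonomy = total enclosed curvature = (-105°) + 90° = -15°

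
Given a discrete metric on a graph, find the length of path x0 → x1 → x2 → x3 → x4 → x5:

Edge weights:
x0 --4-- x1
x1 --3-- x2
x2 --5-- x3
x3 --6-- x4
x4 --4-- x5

Arc length = 4 + 3 + 5 + 6 + 4 = 22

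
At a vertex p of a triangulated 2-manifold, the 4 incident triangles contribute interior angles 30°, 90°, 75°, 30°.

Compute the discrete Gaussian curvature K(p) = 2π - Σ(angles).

Sum of angles = 225°. K = 360° - 225° = 135°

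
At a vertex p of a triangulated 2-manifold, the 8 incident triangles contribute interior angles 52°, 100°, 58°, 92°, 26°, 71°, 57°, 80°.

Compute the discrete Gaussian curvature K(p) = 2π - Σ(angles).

Sum of angles = 536°. K = 360° - 536° = -176° = -44π/45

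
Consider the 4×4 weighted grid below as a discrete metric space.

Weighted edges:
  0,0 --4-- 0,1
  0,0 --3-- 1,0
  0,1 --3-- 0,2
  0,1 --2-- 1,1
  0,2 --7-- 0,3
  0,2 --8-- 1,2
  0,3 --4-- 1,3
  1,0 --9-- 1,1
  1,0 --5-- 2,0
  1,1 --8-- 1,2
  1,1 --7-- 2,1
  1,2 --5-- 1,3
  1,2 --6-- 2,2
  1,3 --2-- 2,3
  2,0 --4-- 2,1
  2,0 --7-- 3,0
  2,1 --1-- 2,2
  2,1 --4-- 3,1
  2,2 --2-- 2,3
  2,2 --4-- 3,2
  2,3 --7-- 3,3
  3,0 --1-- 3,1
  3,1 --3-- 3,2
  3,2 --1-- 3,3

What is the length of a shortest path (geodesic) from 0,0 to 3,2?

Shortest path: 0,0 → 1,0 → 2,0 → 2,1 → 2,2 → 3,2, total weight = 17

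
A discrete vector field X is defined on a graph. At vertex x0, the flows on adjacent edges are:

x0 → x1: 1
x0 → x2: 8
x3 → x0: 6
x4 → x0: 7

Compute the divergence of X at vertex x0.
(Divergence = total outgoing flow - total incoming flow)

Divergence = sum of outgoing flows = 1 + 8 + (-6) + (-7) = -4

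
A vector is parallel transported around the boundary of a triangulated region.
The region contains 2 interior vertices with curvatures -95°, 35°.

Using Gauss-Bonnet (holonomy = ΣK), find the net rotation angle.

Holonomy = total enclosed curvature = (-95°) + 35° = -60°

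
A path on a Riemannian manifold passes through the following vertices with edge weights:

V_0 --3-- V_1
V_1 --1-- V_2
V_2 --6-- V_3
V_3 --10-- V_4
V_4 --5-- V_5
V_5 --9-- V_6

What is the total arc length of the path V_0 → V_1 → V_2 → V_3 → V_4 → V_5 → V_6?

Arc length = 3 + 1 + 6 + 10 + 5 + 9 = 34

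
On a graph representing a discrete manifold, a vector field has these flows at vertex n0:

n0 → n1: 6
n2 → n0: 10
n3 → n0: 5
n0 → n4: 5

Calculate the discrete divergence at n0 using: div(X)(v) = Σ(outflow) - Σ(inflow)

Divergence = sum of outgoing flows = 6 + (-10) + (-5) + 5 = -4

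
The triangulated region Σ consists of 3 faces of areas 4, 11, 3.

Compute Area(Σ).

4 + 11 + 3 = 18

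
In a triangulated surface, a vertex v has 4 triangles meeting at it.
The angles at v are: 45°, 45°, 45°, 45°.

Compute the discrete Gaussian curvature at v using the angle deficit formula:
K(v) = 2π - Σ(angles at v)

Sum of angles = 180°. K = 360° - 180° = 180°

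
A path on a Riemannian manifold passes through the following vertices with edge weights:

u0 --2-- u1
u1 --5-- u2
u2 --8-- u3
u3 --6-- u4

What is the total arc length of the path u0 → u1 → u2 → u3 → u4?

Arc length = 2 + 5 + 8 + 6 = 21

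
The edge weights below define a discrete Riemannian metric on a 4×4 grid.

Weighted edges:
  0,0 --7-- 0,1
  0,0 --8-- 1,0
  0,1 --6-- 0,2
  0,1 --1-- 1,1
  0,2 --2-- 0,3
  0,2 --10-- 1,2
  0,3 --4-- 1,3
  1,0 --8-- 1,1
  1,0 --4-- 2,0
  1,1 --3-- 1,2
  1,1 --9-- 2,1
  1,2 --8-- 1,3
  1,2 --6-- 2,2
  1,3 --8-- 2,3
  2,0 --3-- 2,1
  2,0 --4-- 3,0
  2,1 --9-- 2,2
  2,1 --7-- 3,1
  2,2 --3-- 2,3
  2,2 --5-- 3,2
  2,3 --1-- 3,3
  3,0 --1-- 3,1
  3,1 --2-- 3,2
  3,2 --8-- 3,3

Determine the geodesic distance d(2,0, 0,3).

Shortest path: 2,0 → 2,1 → 1,1 → 0,1 → 0,2 → 0,3, total weight = 21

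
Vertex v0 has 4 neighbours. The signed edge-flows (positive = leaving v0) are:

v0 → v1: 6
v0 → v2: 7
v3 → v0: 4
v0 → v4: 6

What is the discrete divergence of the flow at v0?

Divergence = sum of outgoing flows = 6 + 7 + (-4) + 6 = 15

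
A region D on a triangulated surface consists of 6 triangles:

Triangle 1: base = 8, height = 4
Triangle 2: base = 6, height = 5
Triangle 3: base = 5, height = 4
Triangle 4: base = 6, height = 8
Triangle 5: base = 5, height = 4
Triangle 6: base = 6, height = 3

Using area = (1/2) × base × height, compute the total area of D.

(1/2)×8×4 + (1/2)×6×5 + (1/2)×5×4 + (1/2)×6×8 + (1/2)×5×4 + (1/2)×6×3 = 84.0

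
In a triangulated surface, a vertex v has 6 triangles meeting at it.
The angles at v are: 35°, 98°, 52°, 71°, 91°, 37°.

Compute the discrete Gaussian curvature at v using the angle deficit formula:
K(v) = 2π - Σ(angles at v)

Sum of angles = 384°. K = 360° - 384° = -24° = -2π/15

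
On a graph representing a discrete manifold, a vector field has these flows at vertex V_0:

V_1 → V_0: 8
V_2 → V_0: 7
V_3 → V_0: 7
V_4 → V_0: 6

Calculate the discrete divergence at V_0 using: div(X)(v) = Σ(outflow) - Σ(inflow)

Divergence = sum of outgoing flows = (-8) + (-7) + (-7) + (-6) = -28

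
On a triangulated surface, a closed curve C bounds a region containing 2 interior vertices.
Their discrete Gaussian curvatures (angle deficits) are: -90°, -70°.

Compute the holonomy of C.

Holonomy = total enclosed curvature = (-90°) + (-70°) = -160°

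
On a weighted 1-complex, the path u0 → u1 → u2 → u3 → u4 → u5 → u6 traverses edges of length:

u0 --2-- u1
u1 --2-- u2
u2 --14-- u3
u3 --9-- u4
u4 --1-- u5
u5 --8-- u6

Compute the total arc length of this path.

Arc length = 2 + 2 + 14 + 9 + 1 + 8 = 36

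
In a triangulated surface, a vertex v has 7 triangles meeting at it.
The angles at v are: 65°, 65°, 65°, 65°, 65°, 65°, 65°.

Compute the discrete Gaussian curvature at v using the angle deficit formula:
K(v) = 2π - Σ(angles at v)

Sum of angles = 455°. K = 360° - 455° = -95° = -19π/36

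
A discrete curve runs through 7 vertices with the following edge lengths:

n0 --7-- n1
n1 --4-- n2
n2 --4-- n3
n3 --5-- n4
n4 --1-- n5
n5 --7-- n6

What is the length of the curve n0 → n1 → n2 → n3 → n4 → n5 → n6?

Arc length = 7 + 4 + 4 + 5 + 1 + 7 = 28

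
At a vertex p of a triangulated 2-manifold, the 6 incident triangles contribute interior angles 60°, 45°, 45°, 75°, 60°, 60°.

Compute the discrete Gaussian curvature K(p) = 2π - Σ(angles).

Sum of angles = 345°. K = 360° - 345° = 15° = π/12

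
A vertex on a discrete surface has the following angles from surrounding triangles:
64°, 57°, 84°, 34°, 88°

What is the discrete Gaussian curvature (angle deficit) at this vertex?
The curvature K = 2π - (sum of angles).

Sum of angles = 327°. K = 360° - 327° = 33° = 11π/60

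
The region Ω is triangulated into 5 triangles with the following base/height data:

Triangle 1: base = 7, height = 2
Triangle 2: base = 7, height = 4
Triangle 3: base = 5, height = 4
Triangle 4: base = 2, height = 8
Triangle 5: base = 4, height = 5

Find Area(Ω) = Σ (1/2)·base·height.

(1/2)×7×2 + (1/2)×7×4 + (1/2)×5×4 + (1/2)×2×8 + (1/2)×4×5 = 49.0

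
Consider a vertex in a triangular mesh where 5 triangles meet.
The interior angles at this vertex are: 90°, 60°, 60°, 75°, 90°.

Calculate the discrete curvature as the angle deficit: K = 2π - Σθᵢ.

Sum of angles = 375°. K = 360° - 375° = -15°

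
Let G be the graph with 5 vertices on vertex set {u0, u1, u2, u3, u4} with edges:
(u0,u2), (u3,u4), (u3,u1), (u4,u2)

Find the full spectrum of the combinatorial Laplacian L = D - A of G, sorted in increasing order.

Degrees: deg(u0) = 1, deg(u1) = 1, deg(u2) = 2, deg(u3) = 2, deg(u4) = 2.
L = D − A with rows/columns ordered (u0, u1, u2, u3, u4):
  [ 1,  0, -1,  0,  0]
  [ 0,  1,  0, -1,  0]
  [-1,  0,  2,  0, -1]
  [ 0, -1,  0,  2, -1]
  [ 0,  0, -1, -1,  2]
Characteristic polynomial: det(λI − L) = λ(λ² − 3λ + 1)(λ² − 5λ + 5).
Roots: λ = 0; (λ² − 3λ + 1) = 0 ⇒ λ = (3 ± √5)/2 ≈ 0.382, 2.618; (λ² − 5λ + 5) = 0 ⇒ λ = (5 ± √5)/2 ≈ 1.382, 3.618.
(Check: the roots sum (with multiplicity) to 8, matching trace L = Σdeg = 2·4 = 8.)
Laplacian eigenvalues (increasing order): [0.0, 0.382, 1.382, 2.618, 3.618]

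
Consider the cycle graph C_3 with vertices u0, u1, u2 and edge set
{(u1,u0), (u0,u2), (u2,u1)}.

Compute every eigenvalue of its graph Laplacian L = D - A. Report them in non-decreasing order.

The cycle graph C_n has Laplacian eigenvalues λ_k = 2 − 2cos(2πk/n), k = 0, 1, …, n−1. Here n = 3:
k=0: 2 − 2cos(0) = 0.0; k=1: 2 − 2cos(2π/3) = 3.0; k=2: 2 − 2cos(4π/3) = 3.0.
Laplacian eigenvalues (increasing order): [0.0, 3.0, 3.0]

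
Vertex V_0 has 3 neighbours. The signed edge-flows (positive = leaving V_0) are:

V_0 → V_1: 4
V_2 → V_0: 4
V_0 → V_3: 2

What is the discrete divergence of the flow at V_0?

Divergence = sum of outgoing flows = 4 + (-4) + 2 = 2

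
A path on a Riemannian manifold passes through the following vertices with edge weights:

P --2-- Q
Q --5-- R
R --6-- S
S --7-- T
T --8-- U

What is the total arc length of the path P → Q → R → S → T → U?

Arc length = 2 + 5 + 6 + 7 + 8 = 28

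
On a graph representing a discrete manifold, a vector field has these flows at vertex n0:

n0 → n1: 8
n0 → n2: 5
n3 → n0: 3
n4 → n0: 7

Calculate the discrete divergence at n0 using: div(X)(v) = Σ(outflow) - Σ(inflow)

Divergence = sum of outgoing flows = 8 + 5 + (-3) + (-7) = 3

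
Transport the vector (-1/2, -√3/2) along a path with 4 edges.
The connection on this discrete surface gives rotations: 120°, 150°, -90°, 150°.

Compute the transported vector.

Total rotation: 120° + 150° + (-90°) + 150° = 330° ≡ -30° (mod 360°). Final vector: (-0.8660, -0.5000)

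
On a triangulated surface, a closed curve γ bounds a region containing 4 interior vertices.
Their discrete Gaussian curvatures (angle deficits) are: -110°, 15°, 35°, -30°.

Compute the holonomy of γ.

Holonomy = total enclosed curvature = (-110°) + 15° + 35° + (-30°) = -90°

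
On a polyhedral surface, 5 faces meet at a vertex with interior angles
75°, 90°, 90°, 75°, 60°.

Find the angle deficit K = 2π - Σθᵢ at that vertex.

Sum of angles = 390°. K = 360° - 390° = -30°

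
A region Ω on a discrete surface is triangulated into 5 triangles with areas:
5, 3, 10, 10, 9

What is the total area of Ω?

5 + 3 + 10 + 10 + 9 = 37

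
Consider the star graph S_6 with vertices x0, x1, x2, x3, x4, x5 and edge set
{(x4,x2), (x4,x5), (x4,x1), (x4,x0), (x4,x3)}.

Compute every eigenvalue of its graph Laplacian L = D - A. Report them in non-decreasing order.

The star S_6 is the complete bipartite graph K_{1,5} (one hub of degree 5, 5 leaves of degree 1). The Laplacian spectrum of K_{p,q} is 0, p (multiplicity q−1), q (multiplicity p−1), p+q. With p = 1, q = 5: 0 once, 1 with multiplicity 4, and 6 once. (Check: trace L = sum of degrees = 10 = 4·1 + 6.)
Laplacian eigenvalues (increasing order): [0.0, 1.0, 1.0, 1.0, 1.0, 6.0]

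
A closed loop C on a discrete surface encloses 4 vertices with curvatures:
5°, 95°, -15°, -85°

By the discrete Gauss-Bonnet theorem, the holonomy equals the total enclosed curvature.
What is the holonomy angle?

Holonomy = total enclosed curvature = 5° + 95° + (-15°) + (-85°) = 0°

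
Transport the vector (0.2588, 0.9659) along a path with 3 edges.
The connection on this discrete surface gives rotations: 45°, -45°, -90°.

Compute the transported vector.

Total rotation: 45° + (-45°) + (-90°) = -90°. Final vector: (0.9659, -0.2588)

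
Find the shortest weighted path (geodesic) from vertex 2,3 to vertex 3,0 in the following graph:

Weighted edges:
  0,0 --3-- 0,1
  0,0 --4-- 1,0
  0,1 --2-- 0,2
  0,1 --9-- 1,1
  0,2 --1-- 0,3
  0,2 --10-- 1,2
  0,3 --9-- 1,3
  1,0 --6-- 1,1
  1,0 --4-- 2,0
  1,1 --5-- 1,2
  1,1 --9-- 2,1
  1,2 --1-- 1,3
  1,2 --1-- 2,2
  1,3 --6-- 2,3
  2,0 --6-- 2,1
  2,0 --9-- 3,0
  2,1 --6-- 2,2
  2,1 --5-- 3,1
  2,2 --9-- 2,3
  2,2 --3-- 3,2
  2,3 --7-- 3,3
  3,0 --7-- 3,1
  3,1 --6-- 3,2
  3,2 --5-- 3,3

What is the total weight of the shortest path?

Shortest path: 2,3 → 1,3 → 1,2 → 2,2 → 3,2 → 3,1 → 3,0, total weight = 24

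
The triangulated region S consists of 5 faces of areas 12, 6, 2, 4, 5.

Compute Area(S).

12 + 6 + 2 + 4 + 5 = 29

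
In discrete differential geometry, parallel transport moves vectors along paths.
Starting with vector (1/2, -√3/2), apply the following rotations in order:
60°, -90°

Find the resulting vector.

Total rotation: 60° + (-90°) = -30°. Final vector: (0, -1)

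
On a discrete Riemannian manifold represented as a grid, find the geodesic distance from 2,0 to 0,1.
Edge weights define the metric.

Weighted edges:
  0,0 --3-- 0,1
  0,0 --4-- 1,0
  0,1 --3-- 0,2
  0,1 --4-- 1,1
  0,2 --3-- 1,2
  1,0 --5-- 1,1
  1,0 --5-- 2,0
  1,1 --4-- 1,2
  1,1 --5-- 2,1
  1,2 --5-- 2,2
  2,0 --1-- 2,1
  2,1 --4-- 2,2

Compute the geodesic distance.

Shortest path: 2,0 → 2,1 → 1,1 → 0,1, total weight = 10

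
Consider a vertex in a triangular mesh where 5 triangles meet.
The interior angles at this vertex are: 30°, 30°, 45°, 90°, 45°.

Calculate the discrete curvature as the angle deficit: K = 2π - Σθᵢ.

Sum of angles = 240°. K = 360° - 240° = 120° = 2π/3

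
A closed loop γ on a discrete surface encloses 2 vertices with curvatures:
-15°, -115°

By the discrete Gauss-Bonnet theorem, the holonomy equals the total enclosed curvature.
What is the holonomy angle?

Holonomy = total enclosed curvature = (-15°) + (-115°) = -130°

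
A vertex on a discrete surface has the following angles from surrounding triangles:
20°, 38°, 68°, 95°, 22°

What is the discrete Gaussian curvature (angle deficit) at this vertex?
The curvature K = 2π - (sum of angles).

Sum of angles = 243°. K = 360° - 243° = 117° = 13π/20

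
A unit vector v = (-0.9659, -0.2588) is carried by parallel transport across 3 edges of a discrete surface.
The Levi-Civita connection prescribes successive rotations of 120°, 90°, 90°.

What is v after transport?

Total rotation: 120° + 90° + 90° = 300° ≡ -60° (mod 360°). Final vector: (-0.7071, 0.7071)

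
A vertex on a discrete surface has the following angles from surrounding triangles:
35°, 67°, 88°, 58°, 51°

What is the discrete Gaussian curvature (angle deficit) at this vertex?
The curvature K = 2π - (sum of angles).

Sum of angles = 299°. K = 360° - 299° = 61° = 61π/180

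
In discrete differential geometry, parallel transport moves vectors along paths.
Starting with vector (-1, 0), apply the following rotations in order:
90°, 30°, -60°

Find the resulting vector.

Total rotation: 90° + 30° + (-60°) = 60°. Final vector: (-0.5000, -0.8660)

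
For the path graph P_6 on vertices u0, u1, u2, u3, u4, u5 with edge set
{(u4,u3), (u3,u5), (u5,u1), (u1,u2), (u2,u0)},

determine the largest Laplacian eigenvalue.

The path graph P_n has Laplacian eigenvalues λ_k = 2 − 2cos(kπ/n), k = 0, 1, …, n−1. Here n = 6:
k=0: 2 − 2cos(0) = 0.0; k=1: 2 − 2cos(π/6) = 0.2679; k=2: 2 − 2cos(π/3) = 1.0; k=3: 2 − 2cos(π/2) = 2.0; k=4: 2 − 2cos(2π/3) = 3.0; k=5: 2 − 2cos(5π/6) = 3.7321.
Laplacian eigenvalues: [0.0, 0.2679, 1.0, 2.0, 3.0, 3.7321]. Largest eigenvalue (spectral radius) = 3.7321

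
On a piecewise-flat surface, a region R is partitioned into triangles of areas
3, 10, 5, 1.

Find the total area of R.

3 + 10 + 5 + 1 = 19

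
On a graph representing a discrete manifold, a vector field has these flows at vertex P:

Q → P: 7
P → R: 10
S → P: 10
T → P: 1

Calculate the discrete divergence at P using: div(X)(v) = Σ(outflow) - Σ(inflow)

Divergence = sum of outgoing flows = (-7) + 10 + (-10) + (-1) = -8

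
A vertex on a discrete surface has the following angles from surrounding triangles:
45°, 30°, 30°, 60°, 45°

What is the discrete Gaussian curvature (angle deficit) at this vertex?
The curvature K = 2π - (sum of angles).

Sum of angles = 210°. K = 360° - 210° = 150° = 5π/6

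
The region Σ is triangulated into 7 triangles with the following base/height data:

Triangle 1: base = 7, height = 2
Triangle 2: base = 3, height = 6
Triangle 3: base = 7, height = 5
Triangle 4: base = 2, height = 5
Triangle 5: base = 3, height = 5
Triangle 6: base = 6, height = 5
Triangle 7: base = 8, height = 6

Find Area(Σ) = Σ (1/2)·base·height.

(1/2)×7×2 + (1/2)×3×6 + (1/2)×7×5 + (1/2)×2×5 + (1/2)×3×5 + (1/2)×6×5 + (1/2)×8×6 = 85.0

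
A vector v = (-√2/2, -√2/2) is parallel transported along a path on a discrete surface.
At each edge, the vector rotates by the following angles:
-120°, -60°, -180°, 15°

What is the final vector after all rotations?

Total rotation: (-120°) + (-60°) + (-180°) + 15° = -345° ≡ 15° (mod 360°). Final vector: (-0.5000, -0.8660)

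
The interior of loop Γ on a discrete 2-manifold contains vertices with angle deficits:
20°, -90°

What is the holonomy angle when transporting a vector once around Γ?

Holonomy = total enclosed curvature = 20° + (-90°) = -70°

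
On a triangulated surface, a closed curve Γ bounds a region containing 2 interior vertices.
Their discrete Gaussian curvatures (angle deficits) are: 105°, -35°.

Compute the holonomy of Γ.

Holonomy = total enclosed curvature = 105° + (-35°) = 70°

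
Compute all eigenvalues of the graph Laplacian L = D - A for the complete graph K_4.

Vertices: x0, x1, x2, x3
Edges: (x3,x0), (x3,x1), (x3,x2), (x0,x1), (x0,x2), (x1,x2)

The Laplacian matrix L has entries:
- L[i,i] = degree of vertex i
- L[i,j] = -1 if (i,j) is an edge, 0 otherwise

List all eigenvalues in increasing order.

For the complete graph K_n, L = nI − J (J = all-ones matrix). J has eigenvalues n (once, eigenvector 𝟙) and 0 (multiplicity n−1), so L has eigenvalues 0 (once) and n (multiplicity n−1). Here n = 4: eigenvalue 0 once and 4 with multiplicity 3.
Laplacian eigenvalues (increasing order): [0.0, 4.0, 4.0, 4.0]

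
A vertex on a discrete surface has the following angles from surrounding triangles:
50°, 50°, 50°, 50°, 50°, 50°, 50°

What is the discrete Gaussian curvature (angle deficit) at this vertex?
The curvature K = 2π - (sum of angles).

Sum of angles = 350°. K = 360° - 350° = 10° = π/18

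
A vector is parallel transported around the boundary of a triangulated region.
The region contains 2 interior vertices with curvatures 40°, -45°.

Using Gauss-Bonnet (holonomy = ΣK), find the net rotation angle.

Holonomy = total enclosed curvature = 40° + (-45°) = -5°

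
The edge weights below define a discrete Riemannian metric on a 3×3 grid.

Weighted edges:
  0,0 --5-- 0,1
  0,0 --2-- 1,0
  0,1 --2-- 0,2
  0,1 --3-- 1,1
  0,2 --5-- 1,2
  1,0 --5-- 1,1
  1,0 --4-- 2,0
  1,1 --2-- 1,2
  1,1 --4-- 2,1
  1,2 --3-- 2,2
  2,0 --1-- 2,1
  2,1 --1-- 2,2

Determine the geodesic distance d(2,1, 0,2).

Shortest path: 2,1 → 2,2 → 1,2 → 0,2, total weight = 9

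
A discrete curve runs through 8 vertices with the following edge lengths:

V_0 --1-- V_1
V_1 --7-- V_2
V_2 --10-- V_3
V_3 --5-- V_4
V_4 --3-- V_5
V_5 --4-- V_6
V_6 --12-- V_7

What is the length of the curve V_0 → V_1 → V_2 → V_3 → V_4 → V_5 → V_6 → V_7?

Arc length = 1 + 7 + 10 + 5 + 3 + 4 + 12 = 42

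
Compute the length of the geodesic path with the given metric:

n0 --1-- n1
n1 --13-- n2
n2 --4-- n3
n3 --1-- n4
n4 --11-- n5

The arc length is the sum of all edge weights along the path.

Arc length = 1 + 13 + 4 + 1 + 11 = 30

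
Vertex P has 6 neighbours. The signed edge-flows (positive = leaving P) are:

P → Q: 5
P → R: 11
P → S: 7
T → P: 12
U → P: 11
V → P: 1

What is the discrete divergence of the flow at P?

Divergence = sum of outgoing flows = 5 + 11 + 7 + (-12) + (-11) + (-1) = -1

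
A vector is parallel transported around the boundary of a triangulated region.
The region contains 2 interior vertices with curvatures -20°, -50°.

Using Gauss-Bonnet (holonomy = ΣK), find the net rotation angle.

Holonomy = total enclosed curvature = (-20°) + (-50°) = -70°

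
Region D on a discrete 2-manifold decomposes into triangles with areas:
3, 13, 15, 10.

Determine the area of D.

3 + 13 + 15 + 10 = 41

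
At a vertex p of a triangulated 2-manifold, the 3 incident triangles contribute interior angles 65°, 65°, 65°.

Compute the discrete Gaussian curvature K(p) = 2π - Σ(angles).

Sum of angles = 195°. K = 360° - 195° = 165° = 11π/12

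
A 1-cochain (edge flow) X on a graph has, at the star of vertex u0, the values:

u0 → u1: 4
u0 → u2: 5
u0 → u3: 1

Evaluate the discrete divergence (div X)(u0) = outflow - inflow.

Divergence = sum of outgoing flows = 4 + 5 + 1 = 10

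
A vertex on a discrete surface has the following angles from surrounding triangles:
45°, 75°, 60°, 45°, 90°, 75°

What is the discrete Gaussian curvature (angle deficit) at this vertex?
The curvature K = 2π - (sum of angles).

Sum of angles = 390°. K = 360° - 390° = -30° = -π/6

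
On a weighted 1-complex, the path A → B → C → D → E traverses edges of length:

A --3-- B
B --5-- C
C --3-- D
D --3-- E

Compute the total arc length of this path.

Arc length = 3 + 5 + 3 + 3 = 14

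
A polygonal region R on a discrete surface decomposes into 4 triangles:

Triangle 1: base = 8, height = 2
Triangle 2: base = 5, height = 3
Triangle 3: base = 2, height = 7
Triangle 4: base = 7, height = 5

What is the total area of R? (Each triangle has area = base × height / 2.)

(1/2)×8×2 + (1/2)×5×3 + (1/2)×2×7 + (1/2)×7×5 = 40.0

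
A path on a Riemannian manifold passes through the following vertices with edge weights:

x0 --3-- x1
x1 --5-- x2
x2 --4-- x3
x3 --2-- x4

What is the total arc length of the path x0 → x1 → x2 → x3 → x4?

Arc length = 3 + 5 + 4 + 2 = 14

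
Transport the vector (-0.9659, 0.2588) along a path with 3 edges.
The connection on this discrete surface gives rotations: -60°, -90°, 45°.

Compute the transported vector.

Total rotation: (-60°) + (-90°) + 45° = -105°. Final vector: (0.5000, 0.8660)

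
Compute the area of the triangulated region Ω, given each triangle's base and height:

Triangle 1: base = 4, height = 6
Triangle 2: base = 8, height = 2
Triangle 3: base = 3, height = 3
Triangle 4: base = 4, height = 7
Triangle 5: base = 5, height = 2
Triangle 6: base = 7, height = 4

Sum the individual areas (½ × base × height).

(1/2)×4×6 + (1/2)×8×2 + (1/2)×3×3 + (1/2)×4×7 + (1/2)×5×2 + (1/2)×7×4 = 57.5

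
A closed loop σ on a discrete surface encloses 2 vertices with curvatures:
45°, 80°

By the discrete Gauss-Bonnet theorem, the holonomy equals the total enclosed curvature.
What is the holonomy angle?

Holonomy = total enclosed curvature = 45° + 80° = 125°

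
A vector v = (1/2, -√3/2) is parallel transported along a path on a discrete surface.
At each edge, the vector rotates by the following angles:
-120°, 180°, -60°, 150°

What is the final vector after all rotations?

Total rotation: (-120°) + 180° + (-60°) + 150° = 150°. Final vector: (0, 1)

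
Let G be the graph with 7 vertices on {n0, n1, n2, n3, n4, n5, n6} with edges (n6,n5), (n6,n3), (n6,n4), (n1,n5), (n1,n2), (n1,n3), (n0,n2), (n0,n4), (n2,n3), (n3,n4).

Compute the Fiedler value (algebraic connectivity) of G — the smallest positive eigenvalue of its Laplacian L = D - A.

Degrees: deg(n0) = 2, deg(n1) = 3, deg(n2) = 3, deg(n3) = 4, deg(n4) = 3, deg(n5) = 2, deg(n6) = 3.
L = D − A with rows/columns ordered (n0, n1, n2, n3, n4, n5, n6):
  [ 2,  0, -1,  0, -1,  0,  0]
  [ 0,  3, -1, -1,  0, -1,  0]
  [-1, -1,  3, -1,  0,  0,  0]
  [ 0, -1, -1,  4, -1,  0, -1]
  [-1,  0,  0, -1,  3,  0, -1]
  [ 0, -1,  0,  0,  0,  2, -1]
  [ 0,  0,  0, -1, -1, -1,  3]
Characteristic polynomial: det(λI − L) = λ(λ² − 6λ + 6)(λ − 2)(λ² − 8λ + 14)(λ − 4).
Roots: λ = 0; (λ² − 6λ + 6) = 0 ⇒ λ = 3 ± √3 ≈ 1.2679, 4.7321; (λ − 2) = 0 ⇒ λ = 2; (λ² − 8λ + 14) = 0 ⇒ λ = 4 ± √2 ≈ 2.5858, 5.4142; (λ − 4) = 0 ⇒ λ = 4.
(Check: the roots sum (with multiplicity) to 20, matching trace L = Σdeg = 2·10 = 20.)
Laplacian eigenvalues: [0.0, 1.2679, 2.0, 2.5858, 4.0, 4.7321, 5.4142]. Algebraic connectivity (smallest non-zero eigenvalue) = 1.2679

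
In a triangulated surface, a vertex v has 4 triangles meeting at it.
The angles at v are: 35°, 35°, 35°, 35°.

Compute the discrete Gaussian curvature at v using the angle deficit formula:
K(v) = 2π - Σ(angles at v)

Sum of angles = 140°. K = 360° - 140° = 220° = 11π/9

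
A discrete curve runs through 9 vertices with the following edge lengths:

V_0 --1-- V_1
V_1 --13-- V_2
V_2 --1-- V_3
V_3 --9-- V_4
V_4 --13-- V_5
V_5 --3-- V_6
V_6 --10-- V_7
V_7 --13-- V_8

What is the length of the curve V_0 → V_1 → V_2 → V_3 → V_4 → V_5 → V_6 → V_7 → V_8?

Arc length = 1 + 13 + 1 + 9 + 13 + 3 + 10 + 13 = 63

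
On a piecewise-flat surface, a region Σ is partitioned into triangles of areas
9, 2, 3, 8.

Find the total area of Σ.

9 + 2 + 3 + 8 = 22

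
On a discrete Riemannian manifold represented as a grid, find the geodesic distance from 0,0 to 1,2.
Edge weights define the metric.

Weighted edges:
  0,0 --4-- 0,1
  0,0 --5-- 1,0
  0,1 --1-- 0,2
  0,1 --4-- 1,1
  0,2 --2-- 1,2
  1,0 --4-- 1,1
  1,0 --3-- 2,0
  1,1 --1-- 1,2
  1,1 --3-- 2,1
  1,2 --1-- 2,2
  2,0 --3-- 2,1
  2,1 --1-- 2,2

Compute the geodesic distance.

Shortest path: 0,0 → 0,1 → 0,2 → 1,2, total weight = 7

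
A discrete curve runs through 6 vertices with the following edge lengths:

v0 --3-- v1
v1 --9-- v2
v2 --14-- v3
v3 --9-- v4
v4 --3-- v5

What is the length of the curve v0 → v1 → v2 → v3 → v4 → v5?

Arc length = 3 + 9 + 14 + 9 + 3 = 38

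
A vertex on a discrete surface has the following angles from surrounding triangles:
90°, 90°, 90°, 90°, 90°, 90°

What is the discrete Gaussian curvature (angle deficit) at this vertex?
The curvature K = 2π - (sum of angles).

Sum of angles = 540°. K = 360° - 540° = -180° = -π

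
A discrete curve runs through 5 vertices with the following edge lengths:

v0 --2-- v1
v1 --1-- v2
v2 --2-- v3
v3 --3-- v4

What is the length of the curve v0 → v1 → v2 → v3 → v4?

Arc length = 2 + 1 + 2 + 3 = 8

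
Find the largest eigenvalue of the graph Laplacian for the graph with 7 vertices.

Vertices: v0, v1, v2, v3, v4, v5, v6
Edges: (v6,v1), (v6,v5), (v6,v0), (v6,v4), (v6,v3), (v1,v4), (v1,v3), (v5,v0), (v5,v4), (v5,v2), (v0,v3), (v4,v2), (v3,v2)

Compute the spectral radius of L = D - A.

Degrees: deg(v0) = 3, deg(v1) = 3, deg(v2) = 3, deg(v3) = 4, deg(v4) = 4, deg(v5) = 4, deg(v6) = 5.
L = D − A with rows/columns ordered (v0, v1, v2, v3, v4, v5, v6):
  [ 3,  0,  0, -1,  0, -1, -1]
  [ 0,  3,  0, -1, -1,  0, -1]
  [ 0,  0,  3, -1, -1, -1,  0]
  [-1, -1, -1,  4,  0,  0, -1]
  [ 0, -1, -1,  0,  4, -1, -1]
  [-1,  0, -1,  0, -1,  4, -1]
  [-1, -1,  0, -1, -1, -1,  5]
Characteristic polynomial: det(λI − L) = λ(λ² − 8λ + 14)²(λ² − 10λ + 23).
Roots: λ = 0; (λ² − 8λ + 14) = 0 ⇒ λ = 4 ± √2 ≈ 2.5858, 5.4142 (multiplicity 2); (λ² − 10λ + 23) = 0 ⇒ λ = 5 ± √2 ≈ 3.5858, 6.4142.
(Check: the roots sum (with multiplicity) to 26, matching trace L = Σdeg = 2·13 = 26.)
Laplacian eigenvalues: [0.0, 2.5858, 2.5858, 3.5858, 5.4142, 5.4142, 6.4142]. Largest eigenvalue (spectral radius) = 6.4142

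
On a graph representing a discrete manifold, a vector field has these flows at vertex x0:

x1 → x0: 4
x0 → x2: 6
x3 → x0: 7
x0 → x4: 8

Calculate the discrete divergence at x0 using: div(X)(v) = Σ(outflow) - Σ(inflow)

Divergence = sum of outgoing flows = (-4) + 6 + (-7) + 8 = 3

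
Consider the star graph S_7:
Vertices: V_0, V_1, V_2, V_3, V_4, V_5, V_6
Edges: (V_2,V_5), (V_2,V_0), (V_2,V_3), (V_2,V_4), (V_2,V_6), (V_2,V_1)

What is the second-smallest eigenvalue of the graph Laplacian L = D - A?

The star S_7 is the complete bipartite graph K_{1,6} (one hub of degree 6, 6 leaves of degree 1). The Laplacian spectrum of K_{p,q} is 0, p (multiplicity q−1), q (multiplicity p−1), p+q. With p = 1, q = 6: 0 once, 1 with multiplicity 5, and 7 once. (Check: trace L = sum of degrees = 12 = 5·1 + 7.)
Laplacian eigenvalues: [0.0, 1.0, 1.0, 1.0, 1.0, 1.0, 7.0]. Algebraic connectivity (smallest non-zero eigenvalue) = 1.0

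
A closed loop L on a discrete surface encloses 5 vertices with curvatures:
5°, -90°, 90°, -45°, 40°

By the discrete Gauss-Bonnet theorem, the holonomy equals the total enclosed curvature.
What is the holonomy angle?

Holonomy = total enclosed curvature = 5° + (-90°) + 90° + (-45°) + 40° = 0°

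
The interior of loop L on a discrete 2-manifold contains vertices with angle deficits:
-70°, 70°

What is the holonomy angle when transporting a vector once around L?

Holonomy = total enclosed curvature = (-70°) + 70° = 0°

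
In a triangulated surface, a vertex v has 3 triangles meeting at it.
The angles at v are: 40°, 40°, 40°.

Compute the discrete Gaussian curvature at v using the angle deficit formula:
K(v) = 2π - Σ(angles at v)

Sum of angles = 120°. K = 360° - 120° = 240°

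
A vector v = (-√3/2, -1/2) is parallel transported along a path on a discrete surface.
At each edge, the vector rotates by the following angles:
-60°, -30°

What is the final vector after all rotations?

Total rotation: (-60°) + (-30°) = -90°. Final vector: (-0.5000, 0.8660)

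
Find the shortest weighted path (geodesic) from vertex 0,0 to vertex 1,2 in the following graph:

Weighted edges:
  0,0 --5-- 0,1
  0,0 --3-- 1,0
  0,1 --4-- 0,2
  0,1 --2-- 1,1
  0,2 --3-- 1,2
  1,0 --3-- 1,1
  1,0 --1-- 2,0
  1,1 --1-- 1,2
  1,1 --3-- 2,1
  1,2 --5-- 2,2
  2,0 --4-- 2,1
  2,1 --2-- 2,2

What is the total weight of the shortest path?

Shortest path: 0,0 → 1,0 → 1,1 → 1,2, total weight = 7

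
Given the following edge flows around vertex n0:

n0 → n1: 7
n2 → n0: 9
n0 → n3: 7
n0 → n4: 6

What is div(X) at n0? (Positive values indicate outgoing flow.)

Divergence = sum of outgoing flows = 7 + (-9) + 7 + 6 = 11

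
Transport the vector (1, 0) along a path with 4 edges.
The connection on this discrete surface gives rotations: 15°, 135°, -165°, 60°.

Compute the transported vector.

Total rotation: 15° + 135° + (-165°) + 60° = 45°. Final vector: (0.7071, 0.7071)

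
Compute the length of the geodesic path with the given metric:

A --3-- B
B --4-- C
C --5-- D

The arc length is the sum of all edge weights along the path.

Arc length = 3 + 4 + 5 = 12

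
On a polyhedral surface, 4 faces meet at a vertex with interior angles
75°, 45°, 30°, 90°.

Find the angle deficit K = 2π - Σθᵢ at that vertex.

Sum of angles = 240°. K = 360° - 240° = 120° = 2π/3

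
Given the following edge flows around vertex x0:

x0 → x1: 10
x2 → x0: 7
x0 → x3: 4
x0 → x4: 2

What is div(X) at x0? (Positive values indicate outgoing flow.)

Divergence = sum of outgoing flows = 10 + (-7) + 4 + 2 = 9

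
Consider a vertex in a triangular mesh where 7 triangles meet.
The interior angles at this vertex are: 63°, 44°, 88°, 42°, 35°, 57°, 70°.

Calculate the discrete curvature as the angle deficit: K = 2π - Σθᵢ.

Sum of angles = 399°. K = 360° - 399° = -39° = -13π/60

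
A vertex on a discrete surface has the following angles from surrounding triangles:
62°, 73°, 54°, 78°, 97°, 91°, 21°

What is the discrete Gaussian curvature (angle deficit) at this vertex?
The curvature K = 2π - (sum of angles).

Sum of angles = 476°. K = 360° - 476° = -116° = -29π/45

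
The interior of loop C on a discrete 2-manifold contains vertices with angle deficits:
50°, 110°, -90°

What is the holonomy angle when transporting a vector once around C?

Holonomy = total enclosed curvature = 50° + 110° + (-90°) = 70°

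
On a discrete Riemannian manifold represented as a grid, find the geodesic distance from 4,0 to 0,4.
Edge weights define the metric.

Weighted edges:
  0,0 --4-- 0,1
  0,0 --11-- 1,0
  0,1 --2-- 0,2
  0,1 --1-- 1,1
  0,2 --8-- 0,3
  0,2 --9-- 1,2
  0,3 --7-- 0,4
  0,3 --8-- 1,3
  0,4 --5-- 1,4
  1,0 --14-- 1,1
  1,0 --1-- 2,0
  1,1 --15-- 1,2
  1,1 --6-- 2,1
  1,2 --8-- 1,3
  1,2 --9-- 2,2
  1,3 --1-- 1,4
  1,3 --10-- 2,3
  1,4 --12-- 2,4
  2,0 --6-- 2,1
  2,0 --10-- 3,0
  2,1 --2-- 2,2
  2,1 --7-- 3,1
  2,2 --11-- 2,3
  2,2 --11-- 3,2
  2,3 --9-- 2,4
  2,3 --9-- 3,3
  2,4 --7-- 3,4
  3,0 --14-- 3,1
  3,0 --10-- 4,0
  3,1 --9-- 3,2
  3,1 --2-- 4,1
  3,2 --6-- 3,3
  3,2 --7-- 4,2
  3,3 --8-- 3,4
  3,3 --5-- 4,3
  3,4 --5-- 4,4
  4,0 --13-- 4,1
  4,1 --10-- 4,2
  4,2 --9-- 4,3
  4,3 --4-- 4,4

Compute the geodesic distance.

Shortest path: 4,0 → 4,1 → 3,1 → 2,1 → 1,1 → 0,1 → 0,2 → 0,3 → 0,4, total weight = 46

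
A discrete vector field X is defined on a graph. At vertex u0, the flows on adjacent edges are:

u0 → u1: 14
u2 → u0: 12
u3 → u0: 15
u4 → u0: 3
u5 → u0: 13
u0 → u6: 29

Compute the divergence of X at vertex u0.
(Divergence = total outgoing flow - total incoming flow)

Divergence = sum of outgoing flows = 14 + (-12) + (-15) + (-3) + (-13) + 29 = 0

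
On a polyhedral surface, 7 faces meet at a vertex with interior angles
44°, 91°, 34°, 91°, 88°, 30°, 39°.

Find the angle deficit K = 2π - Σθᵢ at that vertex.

Sum of angles = 417°. K = 360° - 417° = -57° = -19π/60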